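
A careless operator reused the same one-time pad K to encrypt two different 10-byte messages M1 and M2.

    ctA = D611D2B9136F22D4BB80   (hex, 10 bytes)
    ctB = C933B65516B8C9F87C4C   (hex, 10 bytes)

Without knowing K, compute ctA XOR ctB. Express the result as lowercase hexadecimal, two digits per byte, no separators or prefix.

ctA ⊕ ctB = (M1 ⊕ K) ⊕ (M2 ⊕ K) = M1 ⊕ M2 — the shared key cancels under XOR.
11010110 ^ 11001001 = 00011111
00010001 ^ 00110011 = 00100010
11010010 ^ 10110110 = 01100100
10111001 ^ 01010101 = 11101100
00010011 ^ 00010110 = 00000101
01101111 ^ 10111000 = 11010111
00100010 ^ 11001001 = 11101011
11010100 ^ 11111000 = 00101100
10111011 ^ 01111100 = 11000111
10000000 ^ 01001100 = 11001100

1f2264ec05d7eb2cc7cc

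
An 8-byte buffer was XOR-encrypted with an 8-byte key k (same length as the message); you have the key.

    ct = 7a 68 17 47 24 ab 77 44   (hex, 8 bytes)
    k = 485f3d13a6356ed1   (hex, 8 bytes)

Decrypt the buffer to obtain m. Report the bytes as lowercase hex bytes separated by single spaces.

32 37 2a 54 82 9e 19 95

XOR is its own inverse, so applying the key byte-wise gives the result directly.
7a ^ 48 = 32
68 ^ 5f = 37
17 ^ 3d = 2a
47 ^ 13 = 54
24 ^ a6 = 82
ab ^ 35 = 9e
77 ^ 6e = 19
44 ^ d1 = 95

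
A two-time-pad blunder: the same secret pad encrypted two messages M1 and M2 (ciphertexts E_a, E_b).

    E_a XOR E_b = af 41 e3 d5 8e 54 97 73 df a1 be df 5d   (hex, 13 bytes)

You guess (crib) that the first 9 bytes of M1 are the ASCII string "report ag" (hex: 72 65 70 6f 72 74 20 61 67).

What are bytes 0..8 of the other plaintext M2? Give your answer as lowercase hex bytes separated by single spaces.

dd 24 93 ba fc 20 b7 12 b8

Since E_a ⊕ E_b = M1 ⊕ M2, XORing with the guessed M1 bytes yields the corresponding M2 bytes: M2 = (E_a ⊕ E_b) ⊕ M1.
af XOR 72 = dd
41 XOR 65 = 24
e3 XOR 70 = 93
d5 XOR 6f = ba
8e XOR 72 = fc
54 XOR 74 = 20
97 XOR 20 = b7
73 XOR 61 = 12
df XOR 67 = b8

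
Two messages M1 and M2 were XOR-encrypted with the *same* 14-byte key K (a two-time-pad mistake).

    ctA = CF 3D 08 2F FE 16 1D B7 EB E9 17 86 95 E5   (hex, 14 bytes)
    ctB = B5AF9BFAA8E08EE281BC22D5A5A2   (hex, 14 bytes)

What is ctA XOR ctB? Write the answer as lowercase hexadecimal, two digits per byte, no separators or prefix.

ctA ⊕ ctB = (M1 ⊕ K) ⊕ (M2 ⊕ K) = M1 ⊕ M2 — the shared key cancels under XOR.
byte 0: cf xor b5 = 7a
byte 1: 3d xor af = 92
byte 2: 08 xor 9b = 93
byte 3: 2f xor fa = d5
byte 4: fe xor a8 = 56
byte 5: 16 xor e0 = f6
byte 6: 1d xor 8e = 93
byte 7: b7 xor e2 = 55
byte 8: eb xor 81 = 6a
byte 9: e9 xor bc = 55
byte 10: 17 xor 22 = 35
byte 11: 86 xor d5 = 53
byte 12: 95 xor a5 = 30
byte 13: e5 xor a2 = 47

7a9293d556f693556a5535533047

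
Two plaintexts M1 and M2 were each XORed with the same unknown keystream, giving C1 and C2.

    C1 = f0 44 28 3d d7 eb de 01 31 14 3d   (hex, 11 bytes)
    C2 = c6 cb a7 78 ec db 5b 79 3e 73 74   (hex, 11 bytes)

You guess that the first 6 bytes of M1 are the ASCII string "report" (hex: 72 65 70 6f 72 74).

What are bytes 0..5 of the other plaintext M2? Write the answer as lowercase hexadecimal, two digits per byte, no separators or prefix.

44eaff2a4944

First, C1 ⊕ C2 = (M1 ⊕ K) ⊕ (M2 ⊕ K) = M1 ⊕ M2, so the key drops out. Then M2 = (M1 ⊕ M2) ⊕ M1 over the first 6 bytes.
byte 0: (f0 ^ c6) ^ 72 = 36 ^ 72 = 44
byte 1: (44 ^ cb) ^ 65 = 8f ^ 65 = ea
byte 2: (28 ^ a7) ^ 70 = 8f ^ 70 = ff
byte 3: (3d ^ 78) ^ 6f = 45 ^ 6f = 2a
byte 4: (d7 ^ ec) ^ 72 = 3b ^ 72 = 49
byte 5: (eb ^ db) ^ 74 = 30 ^ 74 = 44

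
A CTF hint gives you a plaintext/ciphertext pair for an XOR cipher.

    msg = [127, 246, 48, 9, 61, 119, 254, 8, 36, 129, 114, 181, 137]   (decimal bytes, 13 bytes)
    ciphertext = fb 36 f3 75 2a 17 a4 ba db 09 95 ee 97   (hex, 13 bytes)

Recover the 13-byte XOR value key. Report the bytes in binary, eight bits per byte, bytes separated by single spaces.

10000100 11000000 11000011 01111100 00010111 01100000 01011010 10110010 11111111 10001000 11100111 01011011 00011110

Since ciphertext = msg ⊕ key, XORing both sides with msg gives key = msg ⊕ ciphertext.
7f ⊕ fb = 84
f6 ⊕ 36 = c0
30 ⊕ f3 = c3
09 ⊕ 75 = 7c
3d ⊕ 2a = 17
77 ⊕ 17 = 60
fe ⊕ a4 = 5a
08 ⊕ ba = b2
24 ⊕ db = ff
81 ⊕ 09 = 88
72 ⊕ 95 = e7
b5 ⊕ ee = 5b
89 ⊕ 97 = 1e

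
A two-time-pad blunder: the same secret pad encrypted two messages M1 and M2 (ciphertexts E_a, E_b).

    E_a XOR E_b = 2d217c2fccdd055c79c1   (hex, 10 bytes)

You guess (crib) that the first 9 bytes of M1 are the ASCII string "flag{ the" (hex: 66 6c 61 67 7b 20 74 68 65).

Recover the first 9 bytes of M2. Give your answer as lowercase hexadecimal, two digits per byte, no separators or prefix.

Since E_a ⊕ E_b = M1 ⊕ M2, XORing with the guessed M1 bytes yields the corresponding M2 bytes: M2 = (E_a ⊕ E_b) ⊕ M1.
byte 0: 2d xor 66 = 4b
byte 1: 21 xor 6c = 4d
byte 2: 7c xor 61 = 1d
byte 3: 2f xor 67 = 48
byte 4: cc xor 7b = b7
byte 5: dd xor 20 = fd
byte 6: 05 xor 74 = 71
byte 7: 5c xor 68 = 34
byte 8: 79 xor 65 = 1c

4b4d1d48b7fd71341c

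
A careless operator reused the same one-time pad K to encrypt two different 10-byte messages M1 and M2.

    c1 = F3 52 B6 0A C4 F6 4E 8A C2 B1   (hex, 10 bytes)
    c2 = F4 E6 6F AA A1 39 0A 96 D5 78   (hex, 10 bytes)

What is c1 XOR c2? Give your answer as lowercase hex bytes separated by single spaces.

c1 ⊕ c2 = (M1 ⊕ K) ⊕ (M2 ⊕ K) = M1 ⊕ M2 — the shared key cancels under XOR.
243 XOR 244 =   7
 82 XOR 230 = 180
182 XOR 111 = 217
 10 XOR 170 = 160
196 XOR 161 = 101
246 XOR  57 = 207
 78 XOR  10 =  68
138 XOR 150 =  28
194 XOR 213 =  23
177 XOR 120 = 201

07 b4 d9 a0 65 cf 44 1c 17 c9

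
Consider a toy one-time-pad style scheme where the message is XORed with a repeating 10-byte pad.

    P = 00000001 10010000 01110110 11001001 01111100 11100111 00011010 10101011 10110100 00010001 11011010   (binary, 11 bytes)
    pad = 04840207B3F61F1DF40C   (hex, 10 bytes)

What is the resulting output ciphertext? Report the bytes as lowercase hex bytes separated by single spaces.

05 14 74 ce cf 11 05 b6 40 1d de

The 10-byte key repeats, so the effective keystream is 04 84 02 07 b3 f6 1f 1d f4 0c 04.
byte 0:   1 ^   4 =   5
byte 1: 144 ^ 132 =  20
byte 2: 118 ^   2 = 116
byte 3: 201 ^   7 = 206
byte 4: 124 ^ 179 = 207
byte 5: 231 ^ 246 =  17
byte 6:  26 ^  31 =   5
byte 7: 171 ^  29 = 182
byte 8: 180 ^ 244 =  64
byte 9:  17 ^  12 =  29
byte 10: 218 ^   4 = 222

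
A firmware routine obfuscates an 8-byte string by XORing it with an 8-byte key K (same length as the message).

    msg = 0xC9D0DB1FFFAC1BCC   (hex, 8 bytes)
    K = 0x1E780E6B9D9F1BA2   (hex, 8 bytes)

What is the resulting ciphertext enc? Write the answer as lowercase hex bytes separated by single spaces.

201 ⊕  30 = 215
208 ⊕ 120 = 168
219 ⊕  14 = 213
 31 ⊕ 107 = 116
255 ⊕ 157 =  98
172 ⊕ 159 =  51
 27 ⊕  27 =   0
204 ⊕ 162 = 110

d7 a8 d5 74 62 33 00 6e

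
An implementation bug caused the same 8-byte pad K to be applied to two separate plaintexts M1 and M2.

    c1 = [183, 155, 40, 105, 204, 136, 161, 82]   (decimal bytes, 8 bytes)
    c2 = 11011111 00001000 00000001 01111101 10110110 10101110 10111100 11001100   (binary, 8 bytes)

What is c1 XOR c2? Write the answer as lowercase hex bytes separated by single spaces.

68 93 29 14 7a 26 1d 9e

c1 ⊕ c2 = (M1 ⊕ K) ⊕ (M2 ⊕ K) = M1 ⊕ M2 — the shared key cancels under XOR.
183 ^ 223 = 104
155 ^   8 = 147
 40 ^   1 =  41
105 ^ 125 =  20
204 ^ 182 = 122
136 ^ 174 =  38
161 ^ 188 =  29
 82 ^ 204 = 158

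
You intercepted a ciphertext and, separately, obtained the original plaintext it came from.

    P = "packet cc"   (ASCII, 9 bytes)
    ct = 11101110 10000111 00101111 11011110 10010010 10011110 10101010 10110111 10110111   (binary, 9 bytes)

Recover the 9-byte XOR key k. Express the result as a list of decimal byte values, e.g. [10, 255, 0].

[158, 230, 76, 181, 247, 234, 138, 212, 212]

Since ct = P ⊕ k, XORing both sides with P gives k = P ⊕ ct.
112 ⊕ 238 = 158
 97 ⊕ 135 = 230
 99 ⊕  47 =  76
107 ⊕ 222 = 181
101 ⊕ 146 = 247
116 ⊕ 158 = 234
 32 ⊕ 170 = 138
 99 ⊕ 183 = 212
 99 ⊕ 183 = 212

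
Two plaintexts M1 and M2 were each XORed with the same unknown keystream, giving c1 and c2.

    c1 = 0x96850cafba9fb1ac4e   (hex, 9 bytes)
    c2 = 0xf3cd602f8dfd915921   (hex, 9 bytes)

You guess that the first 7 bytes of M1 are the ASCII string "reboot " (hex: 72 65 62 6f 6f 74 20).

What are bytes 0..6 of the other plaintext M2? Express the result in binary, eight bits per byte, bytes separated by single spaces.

First, c1 ⊕ c2 = (M1 ⊕ K) ⊕ (M2 ⊕ K) = M1 ⊕ M2, so the key drops out. Then M2 = (M1 ⊕ M2) ⊕ M1 over the first 7 bytes.
byte 0: (96 ^ f3) ^ 72 = 65 ^ 72 = 17
byte 1: (85 ^ cd) ^ 65 = 48 ^ 65 = 2d
byte 2: (0c ^ 60) ^ 62 = 6c ^ 62 = 0e
byte 3: (af ^ 2f) ^ 6f = 80 ^ 6f = ef
byte 4: (ba ^ 8d) ^ 6f = 37 ^ 6f = 58
byte 5: (9f ^ fd) ^ 74 = 62 ^ 74 = 16
byte 6: (b1 ^ 91) ^ 20 = 20 ^ 20 = 00

00010111 00101101 00001110 11101111 01011000 00010110 00000000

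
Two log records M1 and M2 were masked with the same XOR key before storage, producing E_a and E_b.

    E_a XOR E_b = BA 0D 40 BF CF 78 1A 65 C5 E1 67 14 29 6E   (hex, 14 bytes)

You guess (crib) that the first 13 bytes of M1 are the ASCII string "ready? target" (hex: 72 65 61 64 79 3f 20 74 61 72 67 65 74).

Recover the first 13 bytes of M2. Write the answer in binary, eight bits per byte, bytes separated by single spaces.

Since E_a ⊕ E_b = M1 ⊕ M2, XORing with the guessed M1 bytes yields the corresponding M2 bytes: M2 = (E_a ⊕ E_b) ⊕ M1.
ba XOR 72 = c8
0d XOR 65 = 68
40 XOR 61 = 21
bf XOR 64 = db
cf XOR 79 = b6
78 XOR 3f = 47
1a XOR 20 = 3a
65 XOR 74 = 11
c5 XOR 61 = a4
e1 XOR 72 = 93
67 XOR 67 = 00
14 XOR 65 = 71
29 XOR 74 = 5d

11001000 01101000 00100001 11011011 10110110 01000111 00111010 00010001 10100100 10010011 00000000 01110001 01011101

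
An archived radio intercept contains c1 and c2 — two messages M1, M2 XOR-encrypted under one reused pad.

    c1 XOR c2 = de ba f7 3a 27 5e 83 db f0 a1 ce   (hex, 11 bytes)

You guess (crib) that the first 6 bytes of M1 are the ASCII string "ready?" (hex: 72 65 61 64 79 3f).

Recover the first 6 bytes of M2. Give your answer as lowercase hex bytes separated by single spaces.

ac df 96 5e 5e 61

Since c1 ⊕ c2 = M1 ⊕ M2, XORing with the guessed M1 bytes yields the corresponding M2 bytes: M2 = (c1 ⊕ c2) ⊕ M1.
byte 0: de xor 72 = ac
byte 1: ba xor 65 = df
byte 2: f7 xor 61 = 96
byte 3: 3a xor 64 = 5e
byte 4: 27 xor 79 = 5e
byte 5: 5e xor 3f = 61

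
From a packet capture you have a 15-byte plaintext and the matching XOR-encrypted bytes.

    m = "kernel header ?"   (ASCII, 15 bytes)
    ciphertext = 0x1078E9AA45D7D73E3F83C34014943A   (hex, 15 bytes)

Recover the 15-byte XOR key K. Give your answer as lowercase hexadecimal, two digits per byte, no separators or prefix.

7b1d9bc420bbf7565ae2a72566b405

Since ciphertext = m ⊕ K, XORing both sides with m gives K = m ⊕ ciphertext.
byte 0: 6b ^ 10 = 7b
byte 1: 65 ^ 78 = 1d
byte 2: 72 ^ e9 = 9b
byte 3: 6e ^ aa = c4
byte 4: 65 ^ 45 = 20
byte 5: 6c ^ d7 = bb
byte 6: 20 ^ d7 = f7
byte 7: 68 ^ 3e = 56
byte 8: 65 ^ 3f = 5a
byte 9: 61 ^ 83 = e2
byte 10: 64 ^ c3 = a7
byte 11: 65 ^ 40 = 25
byte 12: 72 ^ 14 = 66
byte 13: 20 ^ 94 = b4
byte 14: 3f ^ 3a = 05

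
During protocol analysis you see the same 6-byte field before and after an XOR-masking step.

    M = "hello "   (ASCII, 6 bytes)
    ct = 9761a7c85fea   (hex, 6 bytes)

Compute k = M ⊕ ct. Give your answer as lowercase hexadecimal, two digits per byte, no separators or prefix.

ff04cba430ca

Since ct = M ⊕ k, XORing both sides with M gives k = M ⊕ ct.
68 ⊕ 97 = ff
65 ⊕ 61 = 04
6c ⊕ a7 = cb
6c ⊕ c8 = a4
6f ⊕ 5f = 30
20 ⊕ ea = ca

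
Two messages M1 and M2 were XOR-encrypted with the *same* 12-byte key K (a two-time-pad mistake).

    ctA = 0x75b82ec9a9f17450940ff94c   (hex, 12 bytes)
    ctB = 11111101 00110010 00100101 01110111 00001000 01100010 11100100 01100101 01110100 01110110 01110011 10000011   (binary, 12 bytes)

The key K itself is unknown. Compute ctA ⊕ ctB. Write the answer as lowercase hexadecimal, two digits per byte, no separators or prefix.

ctA ⊕ ctB = (M1 ⊕ K) ⊕ (M2 ⊕ K) = M1 ⊕ M2 — the shared key cancels under XOR.
75 XOR fd = 88
b8 XOR 32 = 8a
2e XOR 25 = 0b
c9 XOR 77 = be
a9 XOR 08 = a1
f1 XOR 62 = 93
74 XOR e4 = 90
50 XOR 65 = 35
94 XOR 74 = e0
0f XOR 76 = 79
f9 XOR 73 = 8a
4c XOR 83 = cf

888a0bbea1939035e0798acf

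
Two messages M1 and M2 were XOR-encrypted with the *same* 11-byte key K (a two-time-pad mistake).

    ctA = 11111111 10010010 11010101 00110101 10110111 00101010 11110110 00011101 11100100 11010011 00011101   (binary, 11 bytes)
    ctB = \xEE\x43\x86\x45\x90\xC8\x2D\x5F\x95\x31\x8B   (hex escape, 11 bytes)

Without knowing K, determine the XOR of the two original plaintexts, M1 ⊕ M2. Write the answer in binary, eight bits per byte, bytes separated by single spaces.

00010001 11010001 01010011 01110000 00100111 11100010 11011011 01000010 01110001 11100010 10010110

ctA ⊕ ctB = (M1 ⊕ K) ⊕ (M2 ⊕ K) = M1 ⊕ M2 — the shared key cancels under XOR.
ff xor ee = 11
92 xor 43 = d1
d5 xor 86 = 53
35 xor 45 = 70
b7 xor 90 = 27
2a xor c8 = e2
f6 xor 2d = db
1d xor 5f = 42
e4 xor 95 = 71
d3 xor 31 = e2
1d xor 8b = 96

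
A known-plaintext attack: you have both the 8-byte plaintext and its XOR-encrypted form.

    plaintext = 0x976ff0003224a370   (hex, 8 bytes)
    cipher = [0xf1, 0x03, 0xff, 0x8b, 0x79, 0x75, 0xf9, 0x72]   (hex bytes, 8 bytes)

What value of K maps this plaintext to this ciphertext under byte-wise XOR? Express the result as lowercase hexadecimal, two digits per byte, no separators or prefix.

Since cipher = plaintext ⊕ K, XORing both sides with plaintext gives K = plaintext ⊕ cipher.
byte 0: 151 xor 241 = 102
byte 1: 111 xor   3 = 108
byte 2: 240 xor 255 =  15
byte 3:   0 xor 139 = 139
byte 4:  50 xor 121 =  75
byte 5:  36 xor 117 =  81
byte 6: 163 xor 249 =  90
byte 7: 112 xor 114 =   2

666c0f8b4b515a02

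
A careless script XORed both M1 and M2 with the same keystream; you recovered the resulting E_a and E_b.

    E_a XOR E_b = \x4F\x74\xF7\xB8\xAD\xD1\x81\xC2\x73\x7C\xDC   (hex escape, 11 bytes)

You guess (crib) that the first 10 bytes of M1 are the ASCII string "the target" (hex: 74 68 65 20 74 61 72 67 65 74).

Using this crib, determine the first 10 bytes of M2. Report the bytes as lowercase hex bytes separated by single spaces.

Since E_a ⊕ E_b = M1 ⊕ M2, XORing with the guessed M1 bytes yields the corresponding M2 bytes: M2 = (E_a ⊕ E_b) ⊕ M1.
 79 XOR 116 =  59
116 XOR 104 =  28
247 XOR 101 = 146
184 XOR  32 = 152
173 XOR 116 = 217
209 XOR  97 = 176
129 XOR 114 = 243
194 XOR 103 = 165
115 XOR 101 =  22
124 XOR 116 =   8

3b 1c 92 98 d9 b0 f3 a5 16 08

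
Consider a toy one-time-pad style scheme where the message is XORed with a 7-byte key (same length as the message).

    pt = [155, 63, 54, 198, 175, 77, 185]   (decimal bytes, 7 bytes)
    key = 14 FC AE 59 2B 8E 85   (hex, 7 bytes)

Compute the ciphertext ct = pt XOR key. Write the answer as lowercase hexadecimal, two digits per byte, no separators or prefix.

9b XOR 14 = 8f
3f XOR fc = c3
36 XOR ae = 98
c6 XOR 59 = 9f
af XOR 2b = 84
4d XOR 8e = c3
b9 XOR 85 = 3c

8fc3989f84c33c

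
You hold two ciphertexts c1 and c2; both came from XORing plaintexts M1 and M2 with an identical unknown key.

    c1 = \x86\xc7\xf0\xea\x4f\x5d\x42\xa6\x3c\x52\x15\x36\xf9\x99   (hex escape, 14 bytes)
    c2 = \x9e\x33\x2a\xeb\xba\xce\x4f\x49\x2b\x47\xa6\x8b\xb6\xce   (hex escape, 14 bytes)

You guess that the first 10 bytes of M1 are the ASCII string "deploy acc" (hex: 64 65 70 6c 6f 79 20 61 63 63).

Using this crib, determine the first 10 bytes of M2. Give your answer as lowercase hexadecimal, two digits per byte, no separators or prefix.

First, c1 ⊕ c2 = (M1 ⊕ K) ⊕ (M2 ⊕ K) = M1 ⊕ M2, so the key drops out. Then M2 = (M1 ⊕ M2) ⊕ M1 over the first 10 bytes.
byte 0: (86 xor 9e) xor 64 = 18 xor 64 = 7c
byte 1: (c7 xor 33) xor 65 = f4 xor 65 = 91
byte 2: (f0 xor 2a) xor 70 = da xor 70 = aa
byte 3: (ea xor eb) xor 6c = 01 xor 6c = 6d
byte 4: (4f xor ba) xor 6f = f5 xor 6f = 9a
byte 5: (5d xor ce) xor 79 = 93 xor 79 = ea
byte 6: (42 xor 4f) xor 20 = 0d xor 20 = 2d
byte 7: (a6 xor 49) xor 61 = ef xor 61 = 8e
byte 8: (3c xor 2b) xor 63 = 17 xor 63 = 74
byte 9: (52 xor 47) xor 63 = 15 xor 63 = 76

7c91aa6d9aea2d8e7476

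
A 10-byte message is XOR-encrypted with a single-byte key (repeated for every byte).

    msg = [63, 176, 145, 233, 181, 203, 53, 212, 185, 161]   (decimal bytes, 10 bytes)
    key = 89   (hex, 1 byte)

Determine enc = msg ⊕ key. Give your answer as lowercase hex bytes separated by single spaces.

b6 39 18 60 3c 42 bc 5d 30 28

The 1-byte key repeats, so the effective keystream is 89 89 89 89 89 89 89 89 89 89.
byte 0: 00111111 XOR 10001001 = 10110110
byte 1: 10110000 XOR 10001001 = 00111001
byte 2: 10010001 XOR 10001001 = 00011000
byte 3: 11101001 XOR 10001001 = 01100000
byte 4: 10110101 XOR 10001001 = 00111100
byte 5: 11001011 XOR 10001001 = 01000010
byte 6: 00110101 XOR 10001001 = 10111100
byte 7: 11010100 XOR 10001001 = 01011101
byte 8: 10111001 XOR 10001001 = 00110000
byte 9: 10100001 XOR 10001001 = 00101000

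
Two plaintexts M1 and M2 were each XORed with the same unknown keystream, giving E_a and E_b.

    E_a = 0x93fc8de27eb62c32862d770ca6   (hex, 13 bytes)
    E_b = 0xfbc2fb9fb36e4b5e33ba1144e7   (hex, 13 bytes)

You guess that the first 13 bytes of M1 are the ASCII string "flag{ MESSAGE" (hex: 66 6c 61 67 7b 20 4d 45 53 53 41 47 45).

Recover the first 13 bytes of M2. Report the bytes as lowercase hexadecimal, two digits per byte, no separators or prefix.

First, E_a ⊕ E_b = (M1 ⊕ K) ⊕ (M2 ⊕ K) = M1 ⊕ M2, so the key drops out. Then M2 = (M1 ⊕ M2) ⊕ M1 over the first 13 bytes.
byte 0: (93 ^ fb) ^ 66 = 68 ^ 66 = 0e
byte 1: (fc ^ c2) ^ 6c = 3e ^ 6c = 52
byte 2: (8d ^ fb) ^ 61 = 76 ^ 61 = 17
byte 3: (e2 ^ 9f) ^ 67 = 7d ^ 67 = 1a
byte 4: (7e ^ b3) ^ 7b = cd ^ 7b = b6
byte 5: (b6 ^ 6e) ^ 20 = d8 ^ 20 = f8
byte 6: (2c ^ 4b) ^ 4d = 67 ^ 4d = 2a
byte 7: (32 ^ 5e) ^ 45 = 6c ^ 45 = 29
byte 8: (86 ^ 33) ^ 53 = b5 ^ 53 = e6
byte 9: (2d ^ ba) ^ 53 = 97 ^ 53 = c4
byte 10: (77 ^ 11) ^ 41 = 66 ^ 41 = 27
byte 11: (0c ^ 44) ^ 47 = 48 ^ 47 = 0f
byte 12: (a6 ^ e7) ^ 45 = 41 ^ 45 = 04

0e52171ab6f82a29e6c4270f04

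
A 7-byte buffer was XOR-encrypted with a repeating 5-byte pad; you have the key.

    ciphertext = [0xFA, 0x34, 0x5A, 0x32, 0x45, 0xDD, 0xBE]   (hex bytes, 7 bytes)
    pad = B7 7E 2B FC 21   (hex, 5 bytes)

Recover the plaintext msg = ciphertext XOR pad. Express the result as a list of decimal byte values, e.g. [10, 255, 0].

[77, 74, 113, 206, 100, 106, 192]

The 5-byte key repeats, so the effective keystream is b7 7e 2b fc 21 b7 7e.
byte 0: fa XOR b7 = 4d
byte 1: 34 XOR 7e = 4a
byte 2: 5a XOR 2b = 71
byte 3: 32 XOR fc = ce
byte 4: 45 XOR 21 = 64
byte 5: dd XOR b7 = 6a
byte 6: be XOR 7e = c0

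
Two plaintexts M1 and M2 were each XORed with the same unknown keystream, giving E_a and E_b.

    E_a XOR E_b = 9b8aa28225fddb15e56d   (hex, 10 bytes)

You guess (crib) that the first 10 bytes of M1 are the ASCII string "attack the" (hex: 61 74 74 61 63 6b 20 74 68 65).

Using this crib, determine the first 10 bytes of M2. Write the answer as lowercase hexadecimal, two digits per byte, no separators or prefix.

fafed6e34696fb618d08

Since E_a ⊕ E_b = M1 ⊕ M2, XORing with the guessed M1 bytes yields the corresponding M2 bytes: M2 = (E_a ⊕ E_b) ⊕ M1.
155 xor  97 = 250
138 xor 116 = 254
162 xor 116 = 214
130 xor  97 = 227
 37 xor  99 =  70
253 xor 107 = 150
219 xor  32 = 251
 21 xor 116 =  97
229 xor 104 = 141
109 xor 101 =   8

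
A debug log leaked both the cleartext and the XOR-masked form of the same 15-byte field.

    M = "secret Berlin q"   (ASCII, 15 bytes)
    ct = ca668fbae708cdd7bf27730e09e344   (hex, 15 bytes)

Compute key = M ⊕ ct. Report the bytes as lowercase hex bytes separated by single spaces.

b9 03 ec c8 82 7c ed 95 da 55 1f 67 67 c3 35

Since ct = M ⊕ key, XORing both sides with M gives key = M ⊕ ct.
73 ⊕ ca = b9
65 ⊕ 66 = 03
63 ⊕ 8f = ec
72 ⊕ ba = c8
65 ⊕ e7 = 82
74 ⊕ 08 = 7c
20 ⊕ cd = ed
42 ⊕ d7 = 95
65 ⊕ bf = da
72 ⊕ 27 = 55
6c ⊕ 73 = 1f
69 ⊕ 0e = 67
6e ⊕ 09 = 67
20 ⊕ e3 = c3
71 ⊕ 44 = 35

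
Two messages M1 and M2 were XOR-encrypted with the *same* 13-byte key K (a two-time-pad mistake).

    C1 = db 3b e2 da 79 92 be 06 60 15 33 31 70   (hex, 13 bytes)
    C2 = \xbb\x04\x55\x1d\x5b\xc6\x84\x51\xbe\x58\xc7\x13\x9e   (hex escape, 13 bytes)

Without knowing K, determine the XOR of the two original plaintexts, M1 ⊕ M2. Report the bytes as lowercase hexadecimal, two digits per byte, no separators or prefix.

603fb7c722543a57de4df422ee

C1 ⊕ C2 = (M1 ⊕ K) ⊕ (M2 ⊕ K) = M1 ⊕ M2 — the shared key cancels under XOR.
219 XOR 187 =  96
 59 XOR   4 =  63
226 XOR  85 = 183
218 XOR  29 = 199
121 XOR  91 =  34
146 XOR 198 =  84
190 XOR 132 =  58
  6 XOR  81 =  87
 96 XOR 190 = 222
 21 XOR  88 =  77
 51 XOR 199 = 244
 49 XOR  19 =  34
112 XOR 158 = 238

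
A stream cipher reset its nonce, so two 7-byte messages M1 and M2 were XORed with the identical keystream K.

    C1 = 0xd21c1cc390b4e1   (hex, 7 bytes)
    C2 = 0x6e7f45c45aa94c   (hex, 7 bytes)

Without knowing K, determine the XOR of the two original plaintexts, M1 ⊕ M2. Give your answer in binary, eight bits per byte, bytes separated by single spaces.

10111100 01100011 01011001 00000111 11001010 00011101 10101101

C1 ⊕ C2 = (M1 ⊕ K) ⊕ (M2 ⊕ K) = M1 ⊕ M2 — the shared key cancels under XOR.
11010010 xor 01101110 = 10111100
00011100 xor 01111111 = 01100011
00011100 xor 01000101 = 01011001
11000011 xor 11000100 = 00000111
10010000 xor 01011010 = 11001010
10110100 xor 10101001 = 00011101
11100001 xor 01001100 = 10101101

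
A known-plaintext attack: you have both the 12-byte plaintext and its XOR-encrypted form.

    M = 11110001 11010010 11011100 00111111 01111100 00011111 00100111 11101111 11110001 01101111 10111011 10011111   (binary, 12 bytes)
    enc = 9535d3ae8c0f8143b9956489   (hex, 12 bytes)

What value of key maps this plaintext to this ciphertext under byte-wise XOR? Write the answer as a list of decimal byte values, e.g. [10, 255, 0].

[100, 231, 15, 145, 240, 16, 166, 172, 72, 250, 223, 22]

Since enc = M ⊕ key, XORing both sides with M gives key = M ⊕ enc.
byte 0: f1 XOR 95 = 64
byte 1: d2 XOR 35 = e7
byte 2: dc XOR d3 = 0f
byte 3: 3f XOR ae = 91
byte 4: 7c XOR 8c = f0
byte 5: 1f XOR 0f = 10
byte 6: 27 XOR 81 = a6
byte 7: ef XOR 43 = ac
byte 8: f1 XOR b9 = 48
byte 9: 6f XOR 95 = fa
byte 10: bb XOR 64 = df
byte 11: 9f XOR 89 = 16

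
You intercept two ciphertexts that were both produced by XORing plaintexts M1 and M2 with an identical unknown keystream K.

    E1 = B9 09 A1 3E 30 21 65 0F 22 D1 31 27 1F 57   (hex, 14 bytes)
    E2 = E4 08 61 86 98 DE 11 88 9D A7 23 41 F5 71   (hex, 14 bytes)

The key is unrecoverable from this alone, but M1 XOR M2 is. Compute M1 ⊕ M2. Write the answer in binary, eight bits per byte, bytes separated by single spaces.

01011101 00000001 11000000 10111000 10101000 11111111 01110100 10000111 10111111 01110110 00010010 01100110 11101010 00100110

E1 ⊕ E2 = (M1 ⊕ K) ⊕ (M2 ⊕ K) = M1 ⊕ M2 — the shared key cancels under XOR.
byte 0: 185 xor 228 =  93
byte 1:   9 xor   8 =   1
byte 2: 161 xor  97 = 192
byte 3:  62 xor 134 = 184
byte 4:  48 xor 152 = 168
byte 5:  33 xor 222 = 255
byte 6: 101 xor  17 = 116
byte 7:  15 xor 136 = 135
byte 8:  34 xor 157 = 191
byte 9: 209 xor 167 = 118
byte 10:  49 xor  35 =  18
byte 11:  39 xor  65 = 102
byte 12:  31 xor 245 = 234
byte 13:  87 xor 113 =  38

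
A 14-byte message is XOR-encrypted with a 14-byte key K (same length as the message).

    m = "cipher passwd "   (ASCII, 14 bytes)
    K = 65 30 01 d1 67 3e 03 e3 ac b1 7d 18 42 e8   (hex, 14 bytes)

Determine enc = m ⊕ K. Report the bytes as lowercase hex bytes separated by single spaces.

XOR is its own inverse, so applying the key byte-wise gives the result directly.
byte 0: 63 ⊕ 65 = 06
byte 1: 69 ⊕ 30 = 59
byte 2: 70 ⊕ 01 = 71
byte 3: 68 ⊕ d1 = b9
byte 4: 65 ⊕ 67 = 02
byte 5: 72 ⊕ 3e = 4c
byte 6: 20 ⊕ 03 = 23
byte 7: 70 ⊕ e3 = 93
byte 8: 61 ⊕ ac = cd
byte 9: 73 ⊕ b1 = c2
byte 10: 73 ⊕ 7d = 0e
byte 11: 77 ⊕ 18 = 6f
byte 12: 64 ⊕ 42 = 26
byte 13: 20 ⊕ e8 = c8

06 59 71 b9 02 4c 23 93 cd c2 0e 6f 26 c8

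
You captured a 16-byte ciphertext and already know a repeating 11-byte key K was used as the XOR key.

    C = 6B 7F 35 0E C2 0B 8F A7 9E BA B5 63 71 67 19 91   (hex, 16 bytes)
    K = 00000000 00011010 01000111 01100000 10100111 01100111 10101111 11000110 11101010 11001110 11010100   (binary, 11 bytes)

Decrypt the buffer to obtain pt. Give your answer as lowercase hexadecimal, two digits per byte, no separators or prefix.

6b65726e656c2061747461636b207936

The 11-byte key repeats, so the effective keystream is 00 1a 47 60 a7 67 af c6 ea ce d4 00 1a 47 60 a7.
byte 0: 01101011 ^ 00000000 = 01101011
byte 1: 01111111 ^ 00011010 = 01100101
byte 2: 00110101 ^ 01000111 = 01110010
byte 3: 00001110 ^ 01100000 = 01101110
byte 4: 11000010 ^ 10100111 = 01100101
byte 5: 00001011 ^ 01100111 = 01101100
byte 6: 10001111 ^ 10101111 = 00100000
byte 7: 10100111 ^ 11000110 = 01100001
byte 8: 10011110 ^ 11101010 = 01110100
byte 9: 10111010 ^ 11001110 = 01110100
byte 10: 10110101 ^ 11010100 = 01100001
byte 11: 01100011 ^ 00000000 = 01100011
byte 12: 01110001 ^ 00011010 = 01101011
byte 13: 01100111 ^ 01000111 = 00100000
byte 14: 00011001 ^ 01100000 = 01111001
byte 15: 10010001 ^ 10100111 = 00110110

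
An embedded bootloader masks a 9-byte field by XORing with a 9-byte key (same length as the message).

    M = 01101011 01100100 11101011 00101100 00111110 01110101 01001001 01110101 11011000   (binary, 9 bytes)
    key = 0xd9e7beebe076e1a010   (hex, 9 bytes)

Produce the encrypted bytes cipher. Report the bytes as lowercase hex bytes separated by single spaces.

6b XOR d9 = b2
64 XOR e7 = 83
eb XOR be = 55
2c XOR eb = c7
3e XOR e0 = de
75 XOR 76 = 03
49 XOR e1 = a8
75 XOR a0 = d5
d8 XOR 10 = c8

b2 83 55 c7 de 03 a8 d5 c8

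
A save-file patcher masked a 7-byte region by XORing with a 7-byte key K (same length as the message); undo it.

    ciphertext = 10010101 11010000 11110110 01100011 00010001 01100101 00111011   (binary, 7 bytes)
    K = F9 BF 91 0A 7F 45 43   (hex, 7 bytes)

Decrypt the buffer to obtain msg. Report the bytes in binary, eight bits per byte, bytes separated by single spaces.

01101100 01101111 01100111 01101001 01101110 00100000 01111000

XOR is its own inverse, so applying the key byte-wise gives the result directly.
byte 0: 95 XOR f9 = 6c
byte 1: d0 XOR bf = 6f
byte 2: f6 XOR 91 = 67
byte 3: 63 XOR 0a = 69
byte 4: 11 XOR 7f = 6e
byte 5: 65 XOR 45 = 20
byte 6: 3b XOR 43 = 78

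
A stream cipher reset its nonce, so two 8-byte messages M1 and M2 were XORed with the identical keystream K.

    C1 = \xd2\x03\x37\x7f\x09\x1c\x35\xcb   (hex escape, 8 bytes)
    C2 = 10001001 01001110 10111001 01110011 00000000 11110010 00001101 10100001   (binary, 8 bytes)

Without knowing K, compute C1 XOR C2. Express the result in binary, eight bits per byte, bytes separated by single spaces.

01011011 01001101 10001110 00001100 00001001 11101110 00111000 01101010

C1 ⊕ C2 = (M1 ⊕ K) ⊕ (M2 ⊕ K) = M1 ⊕ M2 — the shared key cancels under XOR.
d2 ⊕ 89 = 5b
03 ⊕ 4e = 4d
37 ⊕ b9 = 8e
7f ⊕ 73 = 0c
09 ⊕ 00 = 09
1c ⊕ f2 = ee
35 ⊕ 0d = 38
cb ⊕ a1 = 6a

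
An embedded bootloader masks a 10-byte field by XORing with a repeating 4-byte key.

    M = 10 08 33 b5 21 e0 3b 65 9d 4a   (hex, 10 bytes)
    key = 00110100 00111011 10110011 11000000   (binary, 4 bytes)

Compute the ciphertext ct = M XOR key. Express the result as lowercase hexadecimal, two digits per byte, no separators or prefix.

The 4-byte key repeats, so the effective keystream is 34 3b b3 c0 34 3b b3 c0 34 3b.
byte 0: 10 ^ 34 = 24
byte 1: 08 ^ 3b = 33
byte 2: 33 ^ b3 = 80
byte 3: b5 ^ c0 = 75
byte 4: 21 ^ 34 = 15
byte 5: e0 ^ 3b = db
byte 6: 3b ^ b3 = 88
byte 7: 65 ^ c0 = a5
byte 8: 9d ^ 34 = a9
byte 9: 4a ^ 3b = 71

2433807515db88a5a971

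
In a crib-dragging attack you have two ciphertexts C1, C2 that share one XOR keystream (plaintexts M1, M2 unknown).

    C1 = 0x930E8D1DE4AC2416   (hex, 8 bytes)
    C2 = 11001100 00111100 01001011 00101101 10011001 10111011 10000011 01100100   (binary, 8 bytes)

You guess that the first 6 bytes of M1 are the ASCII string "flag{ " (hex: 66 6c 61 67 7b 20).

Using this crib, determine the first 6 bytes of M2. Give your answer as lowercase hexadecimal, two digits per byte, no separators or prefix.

395ea7570637

First, C1 ⊕ C2 = (M1 ⊕ K) ⊕ (M2 ⊕ K) = M1 ⊕ M2, so the key drops out. Then M2 = (M1 ⊕ M2) ⊕ M1 over the first 6 bytes.
byte 0: (93 XOR cc) XOR 66 = 5f XOR 66 = 39
byte 1: (0e XOR 3c) XOR 6c = 32 XOR 6c = 5e
byte 2: (8d XOR 4b) XOR 61 = c6 XOR 61 = a7
byte 3: (1d XOR 2d) XOR 67 = 30 XOR 67 = 57
byte 4: (e4 XOR 99) XOR 7b = 7d XOR 7b = 06
byte 5: (ac XOR bb) XOR 20 = 17 XOR 20 = 37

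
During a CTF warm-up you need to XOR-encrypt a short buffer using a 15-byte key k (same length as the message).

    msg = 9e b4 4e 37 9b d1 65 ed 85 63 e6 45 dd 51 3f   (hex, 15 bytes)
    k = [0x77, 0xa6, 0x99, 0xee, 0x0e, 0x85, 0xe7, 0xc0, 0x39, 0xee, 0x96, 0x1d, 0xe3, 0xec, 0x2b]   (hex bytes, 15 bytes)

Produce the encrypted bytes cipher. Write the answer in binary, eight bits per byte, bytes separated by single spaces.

158 XOR 119 = 233
180 XOR 166 =  18
 78 XOR 153 = 215
 55 XOR 238 = 217
155 XOR  14 = 149
209 XOR 133 =  84
101 XOR 231 = 130
237 XOR 192 =  45
133 XOR  57 = 188
 99 XOR 238 = 141
230 XOR 150 = 112
 69 XOR  29 =  88
221 XOR 227 =  62
 81 XOR 236 = 189
 63 XOR  43 =  20

11101001 00010010 11010111 11011001 10010101 01010100 10000010 00101101 10111100 10001101 01110000 01011000 00111110 10111101 00010100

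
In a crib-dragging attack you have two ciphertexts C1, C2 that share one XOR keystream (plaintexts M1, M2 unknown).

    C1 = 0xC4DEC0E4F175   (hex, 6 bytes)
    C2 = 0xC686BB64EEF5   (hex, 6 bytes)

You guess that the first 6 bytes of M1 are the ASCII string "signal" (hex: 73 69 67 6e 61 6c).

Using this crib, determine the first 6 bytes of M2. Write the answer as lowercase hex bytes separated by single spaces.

First, C1 ⊕ C2 = (M1 ⊕ K) ⊕ (M2 ⊕ K) = M1 ⊕ M2, so the key drops out. Then M2 = (M1 ⊕ M2) ⊕ M1 over the first 6 bytes.
byte 0: (c4 ^ c6) ^ 73 = 02 ^ 73 = 71
byte 1: (de ^ 86) ^ 69 = 58 ^ 69 = 31
byte 2: (c0 ^ bb) ^ 67 = 7b ^ 67 = 1c
byte 3: (e4 ^ 64) ^ 6e = 80 ^ 6e = ee
byte 4: (f1 ^ ee) ^ 61 = 1f ^ 61 = 7e
byte 5: (75 ^ f5) ^ 6c = 80 ^ 6c = ec

71 31 1c ee 7e ec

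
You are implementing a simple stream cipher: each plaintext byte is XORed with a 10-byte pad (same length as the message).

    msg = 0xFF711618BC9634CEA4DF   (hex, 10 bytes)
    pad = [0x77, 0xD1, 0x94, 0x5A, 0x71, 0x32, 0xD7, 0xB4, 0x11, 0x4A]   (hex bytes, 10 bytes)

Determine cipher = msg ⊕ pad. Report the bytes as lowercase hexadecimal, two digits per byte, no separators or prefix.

88a08242cda4e37ab595

XOR is its own inverse, so applying the key byte-wise gives the result directly.
ff ⊕ 77 = 88
71 ⊕ d1 = a0
16 ⊕ 94 = 82
18 ⊕ 5a = 42
bc ⊕ 71 = cd
96 ⊕ 32 = a4
34 ⊕ d7 = e3
ce ⊕ b4 = 7a
a4 ⊕ 11 = b5
df ⊕ 4a = 95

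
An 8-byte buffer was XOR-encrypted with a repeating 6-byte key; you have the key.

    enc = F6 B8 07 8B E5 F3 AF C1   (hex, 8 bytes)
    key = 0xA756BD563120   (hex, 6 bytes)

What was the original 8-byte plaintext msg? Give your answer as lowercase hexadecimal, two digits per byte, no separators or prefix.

51eebaddd4d30897

The 6-byte key repeats, so the effective keystream is a7 56 bd 56 31 20 a7 56.
byte 0: f6 xor a7 = 51
byte 1: b8 xor 56 = ee
byte 2: 07 xor bd = ba
byte 3: 8b xor 56 = dd
byte 4: e5 xor 31 = d4
byte 5: f3 xor 20 = d3
byte 6: af xor a7 = 08
byte 7: c1 xor 56 = 97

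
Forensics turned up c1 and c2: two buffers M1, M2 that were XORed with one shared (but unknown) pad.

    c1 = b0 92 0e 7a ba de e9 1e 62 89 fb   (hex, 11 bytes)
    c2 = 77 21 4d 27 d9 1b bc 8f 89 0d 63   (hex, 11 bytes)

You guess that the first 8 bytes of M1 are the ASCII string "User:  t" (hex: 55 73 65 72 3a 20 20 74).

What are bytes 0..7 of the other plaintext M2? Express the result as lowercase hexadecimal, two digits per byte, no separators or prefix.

92c0262f59e575e5

First, c1 ⊕ c2 = (M1 ⊕ K) ⊕ (M2 ⊕ K) = M1 ⊕ M2, so the key drops out. Then M2 = (M1 ⊕ M2) ⊕ M1 over the first 8 bytes.
byte 0: (b0 xor 77) xor 55 = c7 xor 55 = 92
byte 1: (92 xor 21) xor 73 = b3 xor 73 = c0
byte 2: (0e xor 4d) xor 65 = 43 xor 65 = 26
byte 3: (7a xor 27) xor 72 = 5d xor 72 = 2f
byte 4: (ba xor d9) xor 3a = 63 xor 3a = 59
byte 5: (de xor 1b) xor 20 = c5 xor 20 = e5
byte 6: (e9 xor bc) xor 20 = 55 xor 20 = 75
byte 7: (1e xor 8f) xor 74 = 91 xor 74 = e5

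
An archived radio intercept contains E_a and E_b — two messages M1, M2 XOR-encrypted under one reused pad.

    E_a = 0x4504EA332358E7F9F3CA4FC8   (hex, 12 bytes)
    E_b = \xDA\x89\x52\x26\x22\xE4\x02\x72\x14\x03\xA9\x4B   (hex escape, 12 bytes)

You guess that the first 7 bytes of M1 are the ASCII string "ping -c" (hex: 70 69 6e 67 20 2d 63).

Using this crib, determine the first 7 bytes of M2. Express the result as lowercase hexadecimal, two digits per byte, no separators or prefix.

First, E_a ⊕ E_b = (M1 ⊕ K) ⊕ (M2 ⊕ K) = M1 ⊕ M2, so the key drops out. Then M2 = (M1 ⊕ M2) ⊕ M1 over the first 7 bytes.
byte 0: (45 XOR da) XOR 70 = 9f XOR 70 = ef
byte 1: (04 XOR 89) XOR 69 = 8d XOR 69 = e4
byte 2: (ea XOR 52) XOR 6e = b8 XOR 6e = d6
byte 3: (33 XOR 26) XOR 67 = 15 XOR 67 = 72
byte 4: (23 XOR 22) XOR 20 = 01 XOR 20 = 21
byte 5: (58 XOR e4) XOR 2d = bc XOR 2d = 91
byte 6: (e7 XOR 02) XOR 63 = e5 XOR 63 = 86

efe4d672219186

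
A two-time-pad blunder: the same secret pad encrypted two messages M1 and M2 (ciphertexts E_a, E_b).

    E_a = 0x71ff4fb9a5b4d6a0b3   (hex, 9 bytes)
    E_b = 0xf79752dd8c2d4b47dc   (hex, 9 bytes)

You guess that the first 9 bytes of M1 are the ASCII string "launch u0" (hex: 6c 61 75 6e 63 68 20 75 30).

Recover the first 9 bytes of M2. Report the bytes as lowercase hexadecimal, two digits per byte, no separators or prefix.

ea09680a4af1bd925f

First, E_a ⊕ E_b = (M1 ⊕ K) ⊕ (M2 ⊕ K) = M1 ⊕ M2, so the key drops out. Then M2 = (M1 ⊕ M2) ⊕ M1 over the first 9 bytes.
byte 0: (71 XOR f7) XOR 6c = 86 XOR 6c = ea
byte 1: (ff XOR 97) XOR 61 = 68 XOR 61 = 09
byte 2: (4f XOR 52) XOR 75 = 1d XOR 75 = 68
byte 3: (b9 XOR dd) XOR 6e = 64 XOR 6e = 0a
byte 4: (a5 XOR 8c) XOR 63 = 29 XOR 63 = 4a
byte 5: (b4 XOR 2d) XOR 68 = 99 XOR 68 = f1
byte 6: (d6 XOR 4b) XOR 20 = 9d XOR 20 = bd
byte 7: (a0 XOR 47) XOR 75 = e7 XOR 75 = 92
byte 8: (b3 XOR dc) XOR 30 = 6f XOR 30 = 5f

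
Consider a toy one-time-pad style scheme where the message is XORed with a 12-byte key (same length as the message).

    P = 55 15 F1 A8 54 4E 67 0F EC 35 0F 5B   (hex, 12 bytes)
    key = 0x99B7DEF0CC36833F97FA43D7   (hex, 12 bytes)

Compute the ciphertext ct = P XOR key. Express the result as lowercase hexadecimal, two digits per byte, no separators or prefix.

XOR is its own inverse, so applying the key byte-wise gives the result directly.
55 ⊕ 99 = cc
15 ⊕ b7 = a2
f1 ⊕ de = 2f
a8 ⊕ f0 = 58
54 ⊕ cc = 98
4e ⊕ 36 = 78
67 ⊕ 83 = e4
0f ⊕ 3f = 30
ec ⊕ 97 = 7b
35 ⊕ fa = cf
0f ⊕ 43 = 4c
5b ⊕ d7 = 8c

cca22f589878e4307bcf4c8c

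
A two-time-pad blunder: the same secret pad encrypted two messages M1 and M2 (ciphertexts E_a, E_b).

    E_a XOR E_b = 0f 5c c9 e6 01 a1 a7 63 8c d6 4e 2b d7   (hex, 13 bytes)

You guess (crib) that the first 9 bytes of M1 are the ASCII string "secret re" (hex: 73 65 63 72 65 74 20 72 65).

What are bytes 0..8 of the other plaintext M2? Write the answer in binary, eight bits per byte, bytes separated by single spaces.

01111100 00111001 10101010 10010100 01100100 11010101 10000111 00010001 11101001

Since E_a ⊕ E_b = M1 ⊕ M2, XORing with the guessed M1 bytes yields the corresponding M2 bytes: M2 = (E_a ⊕ E_b) ⊕ M1.
0f XOR 73 = 7c
5c XOR 65 = 39
c9 XOR 63 = aa
e6 XOR 72 = 94
01 XOR 65 = 64
a1 XOR 74 = d5
a7 XOR 20 = 87
63 XOR 72 = 11
8c XOR 65 = e9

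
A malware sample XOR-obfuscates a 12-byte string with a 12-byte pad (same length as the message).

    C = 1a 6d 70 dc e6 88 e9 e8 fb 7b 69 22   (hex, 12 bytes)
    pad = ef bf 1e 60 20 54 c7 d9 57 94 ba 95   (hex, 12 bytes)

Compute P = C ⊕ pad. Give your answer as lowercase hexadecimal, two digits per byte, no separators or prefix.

1a ^ ef = f5
6d ^ bf = d2
70 ^ 1e = 6e
dc ^ 60 = bc
e6 ^ 20 = c6
88 ^ 54 = dc
e9 ^ c7 = 2e
e8 ^ d9 = 31
fb ^ 57 = ac
7b ^ 94 = ef
69 ^ ba = d3
22 ^ 95 = b7

f5d26ebcc6dc2e31acefd3b7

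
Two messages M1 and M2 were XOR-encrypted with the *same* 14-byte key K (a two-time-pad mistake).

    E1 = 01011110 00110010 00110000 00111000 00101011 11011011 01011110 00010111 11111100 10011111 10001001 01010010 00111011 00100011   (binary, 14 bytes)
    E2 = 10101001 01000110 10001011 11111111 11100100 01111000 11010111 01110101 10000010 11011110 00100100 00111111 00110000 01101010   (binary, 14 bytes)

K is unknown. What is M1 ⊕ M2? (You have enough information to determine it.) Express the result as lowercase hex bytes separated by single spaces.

f7 74 bb c7 cf a3 89 62 7e 41 ad 6d 0b 49

E1 ⊕ E2 = (M1 ⊕ K) ⊕ (M2 ⊕ K) = M1 ⊕ M2 — the shared key cancels under XOR.
5e xor a9 = f7
32 xor 46 = 74
30 xor 8b = bb
38 xor ff = c7
2b xor e4 = cf
db xor 78 = a3
5e xor d7 = 89
17 xor 75 = 62
fc xor 82 = 7e
9f xor de = 41
89 xor 24 = ad
52 xor 3f = 6d
3b xor 30 = 0b
23 xor 6a = 49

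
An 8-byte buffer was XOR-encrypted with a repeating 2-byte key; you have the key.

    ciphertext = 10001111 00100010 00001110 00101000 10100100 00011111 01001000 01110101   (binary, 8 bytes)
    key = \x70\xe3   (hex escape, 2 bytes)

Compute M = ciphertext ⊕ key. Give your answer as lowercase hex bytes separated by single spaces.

The 2-byte key repeats, so the effective keystream is 70 e3 70 e3 70 e3 70 e3.
byte 0: 8f ^ 70 = ff
byte 1: 22 ^ e3 = c1
byte 2: 0e ^ 70 = 7e
byte 3: 28 ^ e3 = cb
byte 4: a4 ^ 70 = d4
byte 5: 1f ^ e3 = fc
byte 6: 48 ^ 70 = 38
byte 7: 75 ^ e3 = 96

ff c1 7e cb d4 fc 38 96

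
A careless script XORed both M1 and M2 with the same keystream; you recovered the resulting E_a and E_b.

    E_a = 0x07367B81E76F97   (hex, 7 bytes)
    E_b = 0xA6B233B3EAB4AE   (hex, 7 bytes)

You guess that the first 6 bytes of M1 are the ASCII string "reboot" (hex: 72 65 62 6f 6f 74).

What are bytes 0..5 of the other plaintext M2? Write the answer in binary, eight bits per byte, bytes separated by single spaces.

11010011 11100001 00101010 01011101 01100010 10101111

First, E_a ⊕ E_b = (M1 ⊕ K) ⊕ (M2 ⊕ K) = M1 ⊕ M2, so the key drops out. Then M2 = (M1 ⊕ M2) ⊕ M1 over the first 6 bytes.
byte 0: (07 xor a6) xor 72 = a1 xor 72 = d3
byte 1: (36 xor b2) xor 65 = 84 xor 65 = e1
byte 2: (7b xor 33) xor 62 = 48 xor 62 = 2a
byte 3: (81 xor b3) xor 6f = 32 xor 6f = 5d
byte 4: (e7 xor ea) xor 6f = 0d xor 6f = 62
byte 5: (6f xor b4) xor 74 = db xor 74 = af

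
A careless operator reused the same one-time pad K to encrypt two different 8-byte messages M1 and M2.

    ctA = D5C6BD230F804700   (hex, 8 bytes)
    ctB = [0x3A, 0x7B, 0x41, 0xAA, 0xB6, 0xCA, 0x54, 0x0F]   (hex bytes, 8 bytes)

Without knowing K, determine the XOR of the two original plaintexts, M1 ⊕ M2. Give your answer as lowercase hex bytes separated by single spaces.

ctA ⊕ ctB = (M1 ⊕ K) ⊕ (M2 ⊕ K) = M1 ⊕ M2 — the shared key cancels under XOR.
213 XOR  58 = 239
198 XOR 123 = 189
189 XOR  65 = 252
 35 XOR 170 = 137
 15 XOR 182 = 185
128 XOR 202 =  74
 71 XOR  84 =  19
  0 XOR  15 =  15

ef bd fc 89 b9 4a 13 0f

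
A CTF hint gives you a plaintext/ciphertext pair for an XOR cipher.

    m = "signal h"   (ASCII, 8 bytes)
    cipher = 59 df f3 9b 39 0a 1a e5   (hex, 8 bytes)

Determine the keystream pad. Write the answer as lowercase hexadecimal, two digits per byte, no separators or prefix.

Since cipher = m ⊕ pad, XORing both sides with m gives pad = m ⊕ cipher.
byte 0: 73 ⊕ 59 = 2a
byte 1: 69 ⊕ df = b6
byte 2: 67 ⊕ f3 = 94
byte 3: 6e ⊕ 9b = f5
byte 4: 61 ⊕ 39 = 58
byte 5: 6c ⊕ 0a = 66
byte 6: 20 ⊕ 1a = 3a
byte 7: 68 ⊕ e5 = 8d

2ab694f558663a8d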